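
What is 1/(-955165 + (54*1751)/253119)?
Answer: -84373/80590105027 ≈ -1.0469e-6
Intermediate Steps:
1/(-955165 + (54*1751)/253119) = 1/(-955165 + 94554*(1/253119)) = 1/(-955165 + 31518/84373) = 1/(-80590105027/84373) = -84373/80590105027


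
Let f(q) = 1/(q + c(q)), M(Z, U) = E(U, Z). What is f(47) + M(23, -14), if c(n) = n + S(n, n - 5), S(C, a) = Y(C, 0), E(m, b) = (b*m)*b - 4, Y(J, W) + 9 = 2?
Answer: -644669/87 ≈ -7410.0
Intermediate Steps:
Y(J, W) = -7 (Y(J, W) = -9 + 2 = -7)
E(m, b) = -4 + m*b**2 (E(m, b) = m*b**2 - 4 = -4 + m*b**2)
S(C, a) = -7
M(Z, U) = -4 + U*Z**2
c(n) = -7 + n (c(n) = n - 7 = -7 + n)
f(q) = 1/(-7 + 2*q) (f(q) = 1/(q + (-7 + q)) = 1/(-7 + 2*q))
f(47) + M(23, -14) = 1/(-7 + 2*47) + (-4 - 14*23**2) = 1/(-7 + 94) + (-4 - 14*529) = 1/87 + (-4 - 7406) = 1/87 - 7410 = -644669/87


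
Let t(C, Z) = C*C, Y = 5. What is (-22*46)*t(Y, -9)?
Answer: -25300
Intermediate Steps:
t(C, Z) = C²
(-22*46)*t(Y, -9) = -22*46*5² = -1012*25 = -25300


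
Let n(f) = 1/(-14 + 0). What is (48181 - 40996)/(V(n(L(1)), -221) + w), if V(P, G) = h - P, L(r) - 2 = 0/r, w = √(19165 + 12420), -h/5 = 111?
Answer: -260494570/18055567 - 469420*√31585/18055567 ≈ -19.048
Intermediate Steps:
h = -555 (h = -5*111 = -555)
w = √31585 ≈ 177.72
L(r) = 2 (L(r) = 2 + 0/r = 2 + 0 = 2)
n(f) = -1/14 (n(f) = 1/(-14) = -1/14)
V(P, G) = -555 - P
(48181 - 40996)/(V(n(L(1)), -221) + w) = (48181 - 40996)/((-555 - 1*(-1/14)) + √31585) = 7185/((-555 + 1/14) + √31585) = 7185/(-7769/14 + √31585)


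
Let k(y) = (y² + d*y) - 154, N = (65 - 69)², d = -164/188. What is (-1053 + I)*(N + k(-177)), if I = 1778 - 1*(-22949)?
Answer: 34877341716/47 ≈ 7.4207e+8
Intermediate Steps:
d = -41/47 (d = -164*1/188 = -41/47 ≈ -0.87234)
N = 16 (N = (-4)² = 16)
I = 24727 (I = 1778 + 22949 = 24727)
k(y) = -154 + y² - 41*y/47 (k(y) = (y² - 41*y/47) - 154 = -154 + y² - 41*y/47)
(-1053 + I)*(N + k(-177)) = (-1053 + 24727)*(16 + (-154 + (-177)² - 41/47*(-177))) = 23674*(16 + (-154 + 31329 + 7257/47)) = 23674*(16 + 1472482/47) = 23674*(1473234/47) = 34877341716/47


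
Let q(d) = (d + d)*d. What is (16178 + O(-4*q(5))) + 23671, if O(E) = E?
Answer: 39649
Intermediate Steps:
q(d) = 2*d**2 (q(d) = (2*d)*d = 2*d**2)
(16178 + O(-4*q(5))) + 23671 = (16178 - 8*5**2) + 23671 = (16178 - 8*25) + 23671 = (16178 - 4*50) + 23671 = (16178 - 200) + 23671 = 15978 + 23671 = 39649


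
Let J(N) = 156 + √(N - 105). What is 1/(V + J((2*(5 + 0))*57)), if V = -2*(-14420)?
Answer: 28996/840767551 - √465/840767551 ≈ 3.4462e-5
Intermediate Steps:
J(N) = 156 + √(-105 + N)
V = 28840
1/(V + J((2*(5 + 0))*57)) = 1/(28840 + (156 + √(-105 + (2*(5 + 0))*57))) = 1/(28840 + (156 + √(-105 + (2*5)*57))) = 1/(28840 + (156 + √(-105 + 10*57))) = 1/(28840 + (156 + √(-105 + 570))) = 1/(28840 + (156 + √465)) = 1/(28996 + √465)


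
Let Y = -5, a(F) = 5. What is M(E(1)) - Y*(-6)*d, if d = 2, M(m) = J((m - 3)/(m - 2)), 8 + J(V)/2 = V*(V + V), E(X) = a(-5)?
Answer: -668/9 ≈ -74.222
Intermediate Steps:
E(X) = 5
J(V) = -16 + 4*V² (J(V) = -16 + 2*(V*(V + V)) = -16 + 2*(V*(2*V)) = -16 + 2*(2*V²) = -16 + 4*V²)
M(m) = -16 + 4*(-3 + m)²/(-2 + m)² (M(m) = -16 + 4*((m - 3)/(m - 2))² = -16 + 4*((-3 + m)/(-2 + m))² = -16 + 4*((-3 + m)²/(-2 + m)²) = -16 + 4*(-3 + m)²/(-2 + m)²)
M(E(1)) - Y*(-6)*d = (-16 + 4*(-3 + 5)²/(-2 + 5)²) - (-5*(-6))*2 = (-16 + 4*2²/3²) - 30*2 = (-16 + 4*4*(⅑)) - 1*60 = (-16 + 16/9) - 60 = -128/9 - 60 = -668/9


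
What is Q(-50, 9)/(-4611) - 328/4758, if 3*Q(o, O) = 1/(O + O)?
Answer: -13612465/197452242 ≈ -0.068941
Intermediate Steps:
Q(o, O) = 1/(6*O) (Q(o, O) = 1/(3*(O + O)) = 1/(3*((2*O))) = (1/(2*O))/3 = 1/(6*O))
Q(-50, 9)/(-4611) - 328/4758 = ((⅙)/9)/(-4611) - 328/4758 = ((⅙)*(⅑))*(-1/4611) - 328*1/4758 = (1/54)*(-1/4611) - 164/2379 = -1/248994 - 164/2379 = -13612465/197452242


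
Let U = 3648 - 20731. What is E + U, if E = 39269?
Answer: 22186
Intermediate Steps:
U = -17083
E + U = 39269 - 17083 = 22186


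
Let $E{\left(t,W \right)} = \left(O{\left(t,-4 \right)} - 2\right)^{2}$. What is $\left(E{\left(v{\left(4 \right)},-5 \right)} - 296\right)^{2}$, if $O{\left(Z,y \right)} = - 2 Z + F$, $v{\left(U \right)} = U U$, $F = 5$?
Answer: $297025$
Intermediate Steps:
$v{\left(U \right)} = U^{2}$
$O{\left(Z,y \right)} = 5 - 2 Z$ ($O{\left(Z,y \right)} = - 2 Z + 5 = 5 - 2 Z$)
$E{\left(t,W \right)} = \left(3 - 2 t\right)^{2}$ ($E{\left(t,W \right)} = \left(\left(5 - 2 t\right) - 2\right)^{2} = \left(3 - 2 t\right)^{2}$)
$\left(E{\left(v{\left(4 \right)},-5 \right)} - 296\right)^{2} = \left(\left(-3 + 2 \cdot 4^{2}\right)^{2} - 296\right)^{2} = \left(\left(-3 + 2 \cdot 16\right)^{2} - 296\right)^{2} = \left(\left(-3 + 32\right)^{2} - 296\right)^{2} = \left(29^{2} - 296\right)^{2} = \left(841 - 296\right)^{2} = 545^{2} = 297025$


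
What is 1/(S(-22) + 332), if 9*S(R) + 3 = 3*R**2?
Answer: 1/493 ≈ 0.0020284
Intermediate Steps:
S(R) = -1/3 + R**2/3 (S(R) = -1/3 + (3*R**2)/9 = -1/3 + R**2/3)
1/(S(-22) + 332) = 1/((-1/3 + (1/3)*(-22)**2) + 332) = 1/((-1/3 + (1/3)*484) + 332) = 1/((-1/3 + 484/3) + 332) = 1/(161 + 332) = 1/493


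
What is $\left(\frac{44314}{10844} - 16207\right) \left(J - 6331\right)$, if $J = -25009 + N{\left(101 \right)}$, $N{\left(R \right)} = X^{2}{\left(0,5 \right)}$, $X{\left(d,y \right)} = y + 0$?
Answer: $\frac{2751091549055}{5422} \approx 5.0739 \cdot 10^{8}$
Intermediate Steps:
$X{\left(d,y \right)} = y$
$N{\left(R \right)} = 25$ ($N{\left(R \right)} = 5^{2} = 25$)
$J = -24984$ ($J = -25009 + 25 = -24984$)
$\left(\frac{44314}{10844} - 16207\right) \left(J - 6331\right) = \left(\frac{44314}{10844} - 16207\right) \left(-24984 - 6331\right) = \left(44314 \cdot \frac{1}{10844} - 16207\right) \left(-31315\right) = \left(\frac{22157}{5422} - 16207\right) \left(-31315\right) = \left(- \frac{87852197}{5422}\right) \left(-31315\right) = \frac{2751091549055}{5422}$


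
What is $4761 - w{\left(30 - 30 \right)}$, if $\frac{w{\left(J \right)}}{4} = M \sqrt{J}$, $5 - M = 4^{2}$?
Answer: $4761$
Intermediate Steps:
$M = -11$ ($M = 5 - 4^{2} = 5 - 16 = -11$)
$w{\left(J \right)} = - 44 \sqrt{J}$ ($w{\left(J \right)} = 4 \left(- 11 \sqrt{J}\right) = - 44 \sqrt{J}$)
$4761 - w{\left(30 - 30 \right)} = 4761 - - 44 \sqrt{30 - 30} = 4761 - - 44 \sqrt{0} = 4761 - \left(-44\right) 0 = 4761 - 0 = 4761 + 0 = 4761$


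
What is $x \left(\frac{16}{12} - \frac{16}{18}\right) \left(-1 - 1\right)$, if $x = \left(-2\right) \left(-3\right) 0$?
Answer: $0$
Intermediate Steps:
$x = 0$ ($x = 6 \cdot 0 = 0$)
$x \left(\frac{16}{12} - \frac{16}{18}\right) \left(-1 - 1\right) = 0 \left(\frac{16}{12} - \frac{16}{18}\right) \left(-1 - 1\right) = 0 \left(16 \cdot \frac{1}{12} - \frac{8}{9}\right) \left(-2\right) = 0 \left(\frac{4}{3} - \frac{8}{9}\right) \left(-2\right) = 0 \cdot \frac{4}{9} \left(-2\right) = 0 \left(-2\right) = 0$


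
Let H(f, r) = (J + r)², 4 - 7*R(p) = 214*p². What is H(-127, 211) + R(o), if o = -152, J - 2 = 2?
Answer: -4620677/7 ≈ -6.6010e+5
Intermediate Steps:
J = 4 (J = 2 + 2 = 4)
R(p) = 4/7 - 214*p²/7
H(f, r) = (4 + r)²
H(-127, 211) + R(o) = (4 + 211)² + (4/7 - 214/7*(-152)²) = 215² + (4/7 - 214/7*23104) = 46225 + (4/7 - 4944256/7) = 46225 - 4944252/7 = -4620677/7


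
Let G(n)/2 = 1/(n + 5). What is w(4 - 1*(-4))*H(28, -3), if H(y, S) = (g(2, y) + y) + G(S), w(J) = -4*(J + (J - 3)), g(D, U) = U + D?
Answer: -3068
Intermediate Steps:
g(D, U) = D + U
G(n) = 2/(5 + n) (G(n) = 2/(n + 5) = 2/(5 + n))
w(J) = 12 - 8*J (w(J) = -4*(J + (-3 + J)) = -4*(-3 + 2*J) = 12 - 8*J)
H(y, S) = 2 + 2*y + 2/(5 + S) (H(y, S) = ((2 + y) + y) + 2/(5 + S) = (2 + 2*y) + 2/(5 + S) = 2 + 2*y + 2/(5 + S))
w(4 - 1*(-4))*H(28, -3) = (12 - 8*(4 - 1*(-4)))*(2*(1 + (1 + 28)*(5 - 3))/(5 - 3)) = (12 - 8*(4 + 4))*(2*(1 + 29*2)/2) = (12 - 8*8)*(2*(½)*(1 + 58)) = (12 - 64)*(2*(½)*59) = -52*59 = -3068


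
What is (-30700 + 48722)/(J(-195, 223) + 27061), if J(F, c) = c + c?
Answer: 18022/27507 ≈ 0.65518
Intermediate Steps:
J(F, c) = 2*c
(-30700 + 48722)/(J(-195, 223) + 27061) = (-30700 + 48722)/(2*223 + 27061) = 18022/(446 + 27061) = 18022/27507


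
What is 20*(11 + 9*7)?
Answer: 1480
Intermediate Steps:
20*(11 + 9*7) = 20*(11 + 63) = 20*74 = 1480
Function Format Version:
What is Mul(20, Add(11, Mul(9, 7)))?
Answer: 1480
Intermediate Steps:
Mul(20, Add(11, Mul(9, 7))) = Mul(20, Add(11, 63)) = Mul(20, 74) = 1480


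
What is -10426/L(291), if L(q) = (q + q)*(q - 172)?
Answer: -5213/34629 ≈ -0.15054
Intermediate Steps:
L(q) = 2*q*(-172 + q) (L(q) = (2*q)*(-172 + q) = 2*q*(-172 + q))
-10426/L(291) = -10426*1/(582*(-172 + 291)) = -10426/(2*291*119) = -10426/69258 = -10426*1/69258 = -5213/34629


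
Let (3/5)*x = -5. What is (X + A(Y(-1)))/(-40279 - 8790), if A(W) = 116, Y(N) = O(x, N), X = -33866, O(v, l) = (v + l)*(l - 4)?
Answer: 33750/49069 ≈ 0.68781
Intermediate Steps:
x = -25/3 (x = (5/3)*(-5) = -25/3 ≈ -8.3333)
O(v, l) = (-4 + l)*(l + v) (O(v, l) = (l + v)*(-4 + l) = (-4 + l)*(l + v))
Y(N) = 100/3 + N² - 37*N/3 (Y(N) = N² - 4*N - 4*(-25/3) + N*(-25/3) = N² - 4*N + 100/3 - 25*N/3 = 100/3 + N² - 37*N/3)
(X + A(Y(-1)))/(-40279 - 8790) = (-33866 + 116)/(-40279 - 8790) = -33750/(-49069) = -33750*(-1/49069) = 33750/49069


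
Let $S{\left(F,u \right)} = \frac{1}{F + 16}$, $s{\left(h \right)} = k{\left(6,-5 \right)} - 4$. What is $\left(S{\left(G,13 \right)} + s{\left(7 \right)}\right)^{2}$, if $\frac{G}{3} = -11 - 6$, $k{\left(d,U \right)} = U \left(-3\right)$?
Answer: $\frac{147456}{1225} \approx 120.37$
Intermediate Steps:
$k{\left(d,U \right)} = - 3 U$
$G = -51$ ($G = 3 \left(-11 - 6\right) = 3 \left(-17\right) = -51$)
$s{\left(h \right)} = 11$ ($s{\left(h \right)} = \left(-3\right) \left(-5\right) - 4 = 15 - 4 = 11$)
$S{\left(F,u \right)} = \frac{1}{16 + F}$
$\left(S{\left(G,13 \right)} + s{\left(7 \right)}\right)^{2} = \left(\frac{1}{16 - 51} + 11\right)^{2} = \left(\frac{1}{-35} + 11\right)^{2} = \left(- \frac{1}{35} + 11\right)^{2} = \left(\frac{384}{35}\right)^{2} = \frac{147456}{1225}$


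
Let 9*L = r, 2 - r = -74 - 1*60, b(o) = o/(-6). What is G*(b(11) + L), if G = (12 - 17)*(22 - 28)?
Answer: 1195/3 ≈ 398.33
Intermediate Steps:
b(o) = -o/6 (b(o) = o*(-1/6) = -o/6)
r = 136 (r = 2 - (-74 - 1*60) = 2 - (-74 - 60) = 2 - 1*(-134) = 2 + 134 = 136)
L = 136/9 (L = (1/9)*136 = 136/9 ≈ 15.111)
G = 30 (G = -5*(-6) = 30)
G*(b(11) + L) = 30*(-1/6*11 + 136/9) = 30*(-11/6 + 136/9) = 30*(239/18) = 1195/3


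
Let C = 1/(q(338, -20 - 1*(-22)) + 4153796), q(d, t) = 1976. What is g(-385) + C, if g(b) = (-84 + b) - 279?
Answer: -3108517455/4155772 ≈ -748.00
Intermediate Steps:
g(b) = -363 + b
C = 1/4155772 (C = 1/(1976 + 4153796) = 1/4155772 ≈ 2.4063e-7)
g(-385) + C = (-363 - 385) + 1/4155772 = -748 + 1/4155772 = -3108517455/4155772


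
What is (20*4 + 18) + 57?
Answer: 155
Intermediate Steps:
(20*4 + 18) + 57 = (80 + 18) + 57 = 98 + 57 = 155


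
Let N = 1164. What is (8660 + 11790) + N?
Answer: 21614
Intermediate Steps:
(8660 + 11790) + N = (8660 + 11790) + 1164 = 20450 + 1164 = 21614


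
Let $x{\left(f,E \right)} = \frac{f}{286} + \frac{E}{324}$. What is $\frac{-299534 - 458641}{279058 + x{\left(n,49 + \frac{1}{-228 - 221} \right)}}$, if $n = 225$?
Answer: $- \frac{7886183040450}{2902641030997} \approx -2.7169$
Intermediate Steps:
$x{\left(f,E \right)} = \frac{f}{286} + \frac{E}{324}$ ($x{\left(f,E \right)} = f \frac{1}{286} + E \frac{1}{324} = \frac{f}{286} + \frac{E}{324}$)
$\frac{-299534 - 458641}{279058 + x{\left(n,49 + \frac{1}{-228 - 221} \right)}} = \frac{-299534 - 458641}{279058 + \left(\frac{1}{286} \cdot 225 + \frac{49 + \frac{1}{-228 - 221}}{324}\right)} = - \frac{758175}{279058 + \left(\frac{225}{286} + \frac{49 + \frac{1}{-449}}{324}\right)} = - \frac{758175}{279058 + \left(\frac{225}{286} + \frac{49 - \frac{1}{449}}{324}\right)} = - \frac{758175}{279058 + \left(\frac{225}{286} + \frac{1}{324} \cdot \frac{22000}{449}\right)} = - \frac{758175}{279058 + \left(\frac{225}{286} + \frac{5500}{36369}\right)} = - \frac{758175}{279058 + \frac{9756025}{10401534}} = - \frac{758175}{\frac{2902641030997}{10401534}} = \left(-758175\right) \frac{10401534}{2902641030997} = - \frac{7886183040450}{2902641030997}$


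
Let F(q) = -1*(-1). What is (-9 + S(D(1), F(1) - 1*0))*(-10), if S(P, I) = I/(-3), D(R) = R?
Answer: 280/3 ≈ 93.333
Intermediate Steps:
F(q) = 1
S(P, I) = -I/3 (S(P, I) = I*(-⅓) = -I/3)
(-9 + S(D(1), F(1) - 1*0))*(-10) = (-9 - (1 - 1*0)/3)*(-10) = (-9 - (1 + 0)/3)*(-10) = (-9 - ⅓*1)*(-10) = (-9 - ⅓)*(-10) = -28/3*(-10) = 280/3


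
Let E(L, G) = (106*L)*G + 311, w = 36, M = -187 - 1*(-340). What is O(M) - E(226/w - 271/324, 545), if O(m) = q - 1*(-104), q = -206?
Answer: -50991161/162 ≈ -3.1476e+5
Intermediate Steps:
M = 153 (M = -187 + 340 = 153)
O(m) = -102 (O(m) = -206 - 1*(-104) = -206 + 104 = -102)
E(L, G) = 311 + 106*G*L (E(L, G) = 106*G*L + 311 = 311 + 106*G*L)
O(M) - E(226/w - 271/324, 545) = -102 - (311 + 106*545*(226/36 - 271/324)) = -102 - (311 + 106*545*(226*(1/36) - 271*1/324)) = -102 - (311 + 106*545*(113/18 - 271/324)) = -102 - (311 + 106*545*(1763/324)) = -102 - (311 + 50924255/162) = -102 - 1*50974637/162 = -102 - 50974637/162 = -50991161/162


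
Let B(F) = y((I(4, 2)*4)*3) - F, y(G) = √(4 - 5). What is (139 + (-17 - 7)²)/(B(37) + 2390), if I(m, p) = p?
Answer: 336479/1107322 - 143*I/1107322 ≈ 0.30387 - 0.00012914*I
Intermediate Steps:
y(G) = I (y(G) = √(-1) = I)
B(F) = I - F
(139 + (-17 - 7)²)/(B(37) + 2390) = (139 + (-17 - 7)²)/((I - 1*37) + 2390) = (139 + (-24)²)/((I - 37) + 2390) = (139 + 576)/((-37 + I) + 2390) = 715/(2353 + I) = 715*((2353 - I)/5536610) = 143*(2353 - I)/1107322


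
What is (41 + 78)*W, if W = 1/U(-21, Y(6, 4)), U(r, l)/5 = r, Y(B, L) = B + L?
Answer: -17/15 ≈ -1.1333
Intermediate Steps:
U(r, l) = 5*r
W = -1/105 (W = 1/(5*(-21)) = 1/(-105) = -1/105 ≈ -0.0095238)
(41 + 78)*W = (41 + 78)*(-1/105) = 119*(-1/105) = -17/15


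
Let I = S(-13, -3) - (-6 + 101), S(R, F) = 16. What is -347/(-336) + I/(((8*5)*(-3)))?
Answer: 947/560 ≈ 1.6911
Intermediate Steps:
I = -79 (I = 16 - (-6 + 101) = 16 - 1*95 = 16 - 95 = -79)
-347/(-336) + I/(((8*5)*(-3))) = -347/(-336) - 79/((8*5)*(-3)) = -347*(-1/336) - 79/(40*(-3)) = 347/336 - 79/(-120) = 347/336 - 79*(-1/120) = 347/336 + 79/120 = 947/560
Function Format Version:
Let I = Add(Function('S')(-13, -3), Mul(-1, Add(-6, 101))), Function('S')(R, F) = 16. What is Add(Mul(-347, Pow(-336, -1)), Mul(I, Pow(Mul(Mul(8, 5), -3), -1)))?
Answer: Rational(947, 560) ≈ 1.6911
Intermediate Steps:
I = -79 (I = Add(16, Mul(-1, Add(-6, 101))) = Add(16, Mul(-1, 95)) = Add(16, -95) = -79)
Add(Mul(-347, Pow(-336, -1)), Mul(I, Pow(Mul(Mul(8, 5), -3), -1))) = Add(Mul(-347, Pow(-336, -1)), Mul(-79, Pow(Mul(Mul(8, 5), -3), -1))) = Add(Mul(-347, Rational(-1, 336)), Mul(-79, Pow(Mul(40, -3), -1))) = Add(Rational(347, 336), Mul(-79, Pow(-120, -1))) = Add(Rational(347, 336), Mul(-79, Rational(-1, 120))) = Add(Rational(347, 336), Rational(79, 120)) = Rational(947, 560)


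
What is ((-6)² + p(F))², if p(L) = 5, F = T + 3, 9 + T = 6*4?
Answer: 1681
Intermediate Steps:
T = 15 (T = -9 + 6*4 = -9 + 24 = 15)
F = 18 (F = 15 + 3 = 18)
((-6)² + p(F))² = ((-6)² + 5)² = (36 + 5)² = 41² = 1681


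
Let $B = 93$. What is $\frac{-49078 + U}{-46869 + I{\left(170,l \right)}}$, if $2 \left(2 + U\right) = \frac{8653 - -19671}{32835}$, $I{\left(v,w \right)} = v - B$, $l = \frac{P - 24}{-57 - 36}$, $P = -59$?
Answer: $\frac{805763819}{768207660} \approx 1.0489$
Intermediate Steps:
$l = \frac{83}{93}$ ($l = \frac{-59 - 24}{-57 - 36} = - \frac{83}{-93} = \left(-83\right) \left(- \frac{1}{93}\right) = \frac{83}{93} \approx 0.89247$)
$I{\left(v,w \right)} = -93 + v$ ($I{\left(v,w \right)} = v - 93 = -93 + v$)
$U = - \frac{51508}{32835}$ ($U = -2 + \frac{\left(8653 - -19671\right) \frac{1}{32835}}{2} = -2 + \frac{\left(8653 + 19671\right) \frac{1}{32835}}{2} = -2 + \frac{28324 \cdot \frac{1}{32835}}{2} = -2 + \frac{1}{2} \cdot \frac{28324}{32835} = -2 + \frac{14162}{32835} = - \frac{51508}{32835} \approx -1.5687$)
$\frac{-49078 + U}{-46869 + I{\left(170,l \right)}} = \frac{-49078 - \frac{51508}{32835}}{-46869 + \left(-93 + 170\right)} = - \frac{1611527638}{32835 \left(-46869 + 77\right)} = - \frac{1611527638}{32835 \left(-46792\right)} = \left(- \frac{1611527638}{32835}\right) \left(- \frac{1}{46792}\right) = \frac{805763819}{768207660}$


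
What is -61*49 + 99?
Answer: -2890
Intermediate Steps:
-61*49 + 99 = -2989 + 99 = -2890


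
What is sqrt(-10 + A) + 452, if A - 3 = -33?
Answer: 452 + 2*I*sqrt(10) ≈ 452.0 + 6.3246*I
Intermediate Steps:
A = -30 (A = 3 - 33 = -30)
sqrt(-10 + A) + 452 = sqrt(-10 - 30) + 452 = sqrt(-40) + 452 = 2*I*sqrt(10) + 452 = 452 + 2*I*sqrt(10)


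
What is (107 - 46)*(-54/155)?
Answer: -3294/155 ≈ -21.252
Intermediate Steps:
(107 - 46)*(-54/155) = 61*(-54*1/155) = 61*(-54/155) = -3294/155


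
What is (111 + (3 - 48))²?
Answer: 4356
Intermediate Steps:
(111 + (3 - 48))² = (111 - 45)² = 66² = 4356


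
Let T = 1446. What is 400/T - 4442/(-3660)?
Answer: 219087/147010 ≈ 1.4903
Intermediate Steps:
400/T - 4442/(-3660) = 400/1446 - 4442/(-3660) = 400*(1/1446) - 4442*(-1/3660) = 200/723 + 2221/1830 = 219087/147010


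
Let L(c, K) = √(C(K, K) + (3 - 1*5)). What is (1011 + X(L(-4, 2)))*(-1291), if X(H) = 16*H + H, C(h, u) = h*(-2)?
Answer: -1305201 - 21947*I*√6 ≈ -1.3052e+6 - 53759.0*I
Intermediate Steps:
C(h, u) = -2*h
L(c, K) = √(-2 - 2*K) (L(c, K) = √(-2*K + (3 - 1*5)) = √(-2*K + (3 - 5)) = √(-2*K - 2) = √(-2 - 2*K))
X(H) = 17*H
(1011 + X(L(-4, 2)))*(-1291) = (1011 + 17*√(-2 - 2*2))*(-1291) = (1011 + 17*√(-2 - 4))*(-1291) = (1011 + 17*√(-6))*(-1291) = (1011 + 17*(I*√6))*(-1291) = (1011 + 17*I*√6)*(-1291) = -1305201 - 21947*I*√6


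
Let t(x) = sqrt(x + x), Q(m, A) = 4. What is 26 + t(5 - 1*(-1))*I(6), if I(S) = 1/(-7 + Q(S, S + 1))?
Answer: 26 - 2*sqrt(3)/3 ≈ 24.845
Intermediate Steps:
t(x) = sqrt(2)*sqrt(x) (t(x) = sqrt(2*x) = sqrt(2)*sqrt(x))
I(S) = -1/3 (I(S) = 1/(-7 + 4) = 1/(-3) = -1/3)
26 + t(5 - 1*(-1))*I(6) = 26 + (sqrt(2)*sqrt(5 - 1*(-1)))*(-1/3) = 26 + (sqrt(2)*sqrt(5 + 1))*(-1/3) = 26 + (sqrt(2)*sqrt(6))*(-1/3) = 26 + (2*sqrt(3))*(-1/3) = 26 - 2*sqrt(3)/3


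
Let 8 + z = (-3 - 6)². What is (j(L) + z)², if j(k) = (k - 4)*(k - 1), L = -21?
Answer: 388129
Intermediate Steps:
z = 73 (z = -8 + (-3 - 6)² = -8 + (-9)² = -8 + 81 = 73)
j(k) = (-1 + k)*(-4 + k) (j(k) = (-4 + k)*(-1 + k) = (-1 + k)*(-4 + k))
(j(L) + z)² = ((4 + (-21)² - 5*(-21)) + 73)² = ((4 + 441 + 105) + 73)² = (550 + 73)² = 623² = 388129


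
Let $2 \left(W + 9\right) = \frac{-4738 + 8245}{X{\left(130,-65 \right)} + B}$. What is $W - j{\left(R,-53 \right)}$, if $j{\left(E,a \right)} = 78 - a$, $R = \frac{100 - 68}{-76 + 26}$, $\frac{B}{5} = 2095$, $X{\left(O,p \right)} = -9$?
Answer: $- \frac{2926973}{20932} \approx -139.83$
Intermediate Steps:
$B = 10475$ ($B = 5 \cdot 2095 = 10475$)
$R = - \frac{16}{25}$ ($R = \frac{32}{-50} = 32 \left(- \frac{1}{50}\right) = - \frac{16}{25} \approx -0.64$)
$W = - \frac{184881}{20932}$ ($W = -9 + \frac{\left(-4738 + 8245\right) \frac{1}{-9 + 10475}}{2} = -9 + \frac{3507 \cdot \frac{1}{10466}}{2} = -9 + \frac{1}{2} \cdot \frac{3507}{10466} = -9 + \frac{3507}{20932} = - \frac{184881}{20932} \approx -8.8325$)
$W - j{\left(R,-53 \right)} = - \frac{184881}{20932} - \left(78 - -53\right) = - \frac{184881}{20932} - \left(78 + 53\right) = - \frac{184881}{20932} - 131 = - \frac{2926973}{20932}$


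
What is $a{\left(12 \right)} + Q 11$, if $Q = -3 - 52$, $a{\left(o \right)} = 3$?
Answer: $-602$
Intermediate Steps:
$Q = -55$ ($Q = -3 - 52 = -55$)
$a{\left(12 \right)} + Q 11 = 3 - 605 = -602$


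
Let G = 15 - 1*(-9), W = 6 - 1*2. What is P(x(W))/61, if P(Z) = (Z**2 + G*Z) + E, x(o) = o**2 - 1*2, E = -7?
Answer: 525/61 ≈ 8.6066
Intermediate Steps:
W = 4 (W = 6 - 2 = 4)
x(o) = -2 + o**2 (x(o) = o**2 - 2 = -2 + o**2)
G = 24 (G = 15 + 9 = 24)
P(Z) = -7 + Z**2 + 24*Z (P(Z) = (Z**2 + 24*Z) - 7 = -7 + Z**2 + 24*Z)
P(x(W))/61 = (-7 + (-2 + 4**2)**2 + 24*(-2 + 4**2))/61 = (-7 + (-2 + 16)**2 + 24*(-2 + 16))*(1/61) = (-7 + 14**2 + 24*14)*(1/61) = (-7 + 196 + 336)*(1/61) = 525*(1/61) = 525/61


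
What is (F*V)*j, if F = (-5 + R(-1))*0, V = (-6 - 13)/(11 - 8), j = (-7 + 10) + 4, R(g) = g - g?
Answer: 0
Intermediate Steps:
R(g) = 0
j = 7 (j = 3 + 4 = 7)
V = -19/3 ≈ -6.3333
F = 0 (F = (-5 + 0)*0 = -5*0 = 0)
(F*V)*j = (0*(-19/3))*7 = 0*7 = 0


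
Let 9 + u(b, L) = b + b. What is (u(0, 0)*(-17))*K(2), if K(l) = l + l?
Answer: 612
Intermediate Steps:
u(b, L) = -9 + 2*b (u(b, L) = -9 + (b + b) = -9 + 2*b)
K(l) = 2*l
(u(0, 0)*(-17))*K(2) = ((-9 + 2*0)*(-17))*(2*2) = ((-9 + 0)*(-17))*4 = -9*(-17)*4 = 153*4 = 612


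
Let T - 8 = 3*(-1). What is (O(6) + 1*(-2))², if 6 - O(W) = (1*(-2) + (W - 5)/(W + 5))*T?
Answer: 22201/121 ≈ 183.48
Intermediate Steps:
T = 5 (T = 8 + 3*(-1) = 8 - 3 = 5)
O(W) = 16 - 5*(-5 + W)/(5 + W) (O(W) = 6 - (1*(-2) + (W - 5)/(W + 5))*5 = 6 - (-2 + (-5 + W)/(5 + W))*5 = 6 - (-10 + 5*(-5 + W)/(5 + W)) = 6 + (10 - 5*(-5 + W)/(5 + W)) = 16 - 5*(-5 + W)/(5 + W))
(O(6) + 1*(-2))² = ((105 + 11*6)/(5 + 6) + 1*(-2))² = ((105 + 66)/11 - 2)² = ((1/11)*171 - 2)² = (171/11 - 2)² = (149/11)² = 22201/121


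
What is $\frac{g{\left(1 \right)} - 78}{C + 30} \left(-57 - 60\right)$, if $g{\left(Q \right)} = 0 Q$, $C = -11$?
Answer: $\frac{9126}{19} \approx 480.32$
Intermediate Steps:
$g{\left(Q \right)} = 0$
$\frac{g{\left(1 \right)} - 78}{C + 30} \left(-57 - 60\right) = \frac{0 - 78}{-11 + 30} \left(-57 - 60\right) = - \frac{78}{19} \left(-117\right) = \left(-78\right) \frac{1}{19} \left(-117\right) = \left(- \frac{78}{19}\right) \left(-117\right) = \frac{9126}{19}$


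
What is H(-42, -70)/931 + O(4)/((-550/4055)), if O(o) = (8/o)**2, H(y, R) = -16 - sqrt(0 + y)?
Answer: -1510962/51205 - I*sqrt(42)/931 ≈ -29.508 - 0.0069611*I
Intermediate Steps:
H(y, R) = -16 - sqrt(y)
O(o) = 64/o**2
H(-42, -70)/931 + O(4)/((-550/4055)) = (-16 - sqrt(-42))/931 + (64/4**2)/((-550/4055)) = (-16 - I*sqrt(42))*(1/931) + (64*(1/16))/((-550*1/4055)) = (-16 - I*sqrt(42))*(1/931) + 4/(-110/811) = (-16/931 - I*sqrt(42)/931) + 4*(-811/110) = (-16/931 - I*sqrt(42)/931) - 1622/55 = -1510962/51205 - I*sqrt(42)/931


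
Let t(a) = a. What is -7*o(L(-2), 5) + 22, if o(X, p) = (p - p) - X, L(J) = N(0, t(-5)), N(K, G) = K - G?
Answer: 57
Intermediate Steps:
L(J) = 5 (L(J) = 0 - 1*(-5) = 0 + 5 = 5)
o(X, p) = -X (o(X, p) = 0 - X = -X)
-7*o(L(-2), 5) + 22 = -(-7)*5 + 22 = -7*(-5) + 22 = 35 + 22 = 57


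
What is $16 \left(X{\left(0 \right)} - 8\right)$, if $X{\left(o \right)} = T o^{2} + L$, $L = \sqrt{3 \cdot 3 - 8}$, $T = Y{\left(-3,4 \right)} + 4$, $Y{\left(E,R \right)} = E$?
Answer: $-112$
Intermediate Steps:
$T = 1$ ($T = -3 + 4 = 1$)
$L = 1$ ($L = \sqrt{9 - 8} = \sqrt{1} = 1$)
$X{\left(o \right)} = 1 + o^{2}$ ($X{\left(o \right)} = 1 o^{2} + 1 = o^{2} + 1 = 1 + o^{2}$)
$16 \left(X{\left(0 \right)} - 8\right) = 16 \left(\left(1 + 0^{2}\right) - 8\right) = 16 \left(\left(1 + 0\right) - 8\right) = 16 \left(1 - 8\right) = 16 \left(-7\right) = -112$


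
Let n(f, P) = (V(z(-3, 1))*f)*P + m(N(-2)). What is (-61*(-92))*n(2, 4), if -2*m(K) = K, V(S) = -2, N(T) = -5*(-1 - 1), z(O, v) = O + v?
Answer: -117852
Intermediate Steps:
N(T) = 10 (N(T) = -5*(-2) = 10)
m(K) = -K/2
n(f, P) = -5 - 2*P*f (n(f, P) = (-2*f)*P - ½*10 = -2*P*f - 5 = -5 - 2*P*f)
(-61*(-92))*n(2, 4) = (-61*(-92))*(-5 - 2*4*2) = 5612*(-5 - 16) = 5612*(-21) = -117852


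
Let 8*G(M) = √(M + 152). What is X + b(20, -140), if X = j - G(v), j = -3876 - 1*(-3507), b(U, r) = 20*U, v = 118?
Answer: 31 - 3*√30/8 ≈ 28.946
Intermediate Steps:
G(M) = √(152 + M)/8 (G(M) = √(M + 152)/8 = √(152 + M)/8)
j = -369 (j = -3876 + 3507 = -369)
X = -369 - 3*√30/8 (X = -369 - √(152 + 118)/8 = -369 - √270/8 = -369 - 3*√30/8 ≈ -371.05)
X + b(20, -140) = (-369 - 3*√30/8) + 20*20 = (-369 - 3*√30/8) + 400 = 31 - 3*√30/8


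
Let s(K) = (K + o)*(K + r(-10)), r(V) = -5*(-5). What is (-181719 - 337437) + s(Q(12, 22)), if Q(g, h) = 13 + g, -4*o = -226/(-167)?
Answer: -86493127/167 ≈ -5.1792e+5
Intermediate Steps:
r(V) = 25
o = -113/334 (o = -(-113)/(2*(-167)) = -(-113)*(-1)/(2*167) = -1/4*226/167 = -113/334 ≈ -0.33832)
s(K) = (25 + K)*(-113/334 + K) (s(K) = (K - 113/334)*(K + 25) = (-113/334 + K)*(25 + K) = (25 + K)*(-113/334 + K))
(-181719 - 337437) + s(Q(12, 22)) = (-181719 - 337437) + (-2825/334 + (13 + 12)**2 + 8237*(13 + 12)/334) = -519156 + (-2825/334 + 25**2 + (8237/334)*25) = -519156 + (-2825/334 + 625 + 205925/334) = -519156 + 205925/167 = -86493127/167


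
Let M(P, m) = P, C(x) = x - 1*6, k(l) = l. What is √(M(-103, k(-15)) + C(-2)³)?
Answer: I*√615 ≈ 24.799*I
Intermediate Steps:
C(x) = -6 + x (C(x) = x - 6 = -6 + x)
√(M(-103, k(-15)) + C(-2)³) = √(-103 + (-6 - 2)³) = √(-103 + (-8)³) = √(-103 - 512) = √(-615) = I*√615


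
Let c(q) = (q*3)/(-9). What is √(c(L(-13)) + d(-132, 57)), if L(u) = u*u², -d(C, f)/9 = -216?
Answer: √24087/3 ≈ 51.733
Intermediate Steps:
d(C, f) = 1944 (d(C, f) = -9*(-216) = 1944)
L(u) = u³
c(q) = -q/3 (c(q) = (3*q)*(-⅑) = -q/3)
√(c(L(-13)) + d(-132, 57)) = √(-⅓*(-13)³ + 1944) = √(-⅓*(-2197) + 1944) = √(2197/3 + 1944) = √(8029/3) = √24087/3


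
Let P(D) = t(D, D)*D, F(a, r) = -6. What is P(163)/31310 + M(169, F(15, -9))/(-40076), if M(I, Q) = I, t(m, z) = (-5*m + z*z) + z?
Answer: 84647304203/627389780 ≈ 134.92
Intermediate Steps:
t(m, z) = z + z² - 5*m (t(m, z) = (-5*m + z²) + z = (z² - 5*m) + z = z + z² - 5*m)
P(D) = D*(D² - 4*D) (P(D) = (D + D² - 5*D)*D = (D² - 4*D)*D = D*(D² - 4*D))
P(163)/31310 + M(169, F(15, -9))/(-40076) = (163²*(-4 + 163))/31310 + 169/(-40076) = (26569*159)*(1/31310) + 169*(-1/40076) = 4224471*(1/31310) - 169/40076 = 4224471/31310 - 169/40076 = 84647304203/627389780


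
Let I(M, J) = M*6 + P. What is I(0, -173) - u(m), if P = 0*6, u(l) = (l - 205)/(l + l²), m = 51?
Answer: 77/1326 ≈ 0.058069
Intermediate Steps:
u(l) = (-205 + l)/(l + l²)
P = 0
I(M, J) = 6*M (I(M, J) = M*6 + 0 = 6*M + 0 = 6*M)
I(0, -173) - u(m) = 6*0 - (-205 + 51)/(51*(1 + 51)) = 0 - (-154)/(51*52) = 0 - 1*(-77/1326) = 0 + 77/1326 = 77/1326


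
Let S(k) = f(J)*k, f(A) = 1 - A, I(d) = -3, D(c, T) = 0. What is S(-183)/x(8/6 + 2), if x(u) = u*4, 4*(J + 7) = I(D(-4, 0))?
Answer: -3843/32 ≈ -120.09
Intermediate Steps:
J = -31/4 (J = -7 + (¼)*(-3) = -7 - ¾ = -31/4 ≈ -7.7500)
x(u) = 4*u
S(k) = 35*k/4 (S(k) = (1 - 1*(-31/4))*k = (1 + 31/4)*k = 35*k/4)
S(-183)/x(8/6 + 2) = ((35/4)*(-183))/((4*(8/6 + 2))) = -6405*1/(4*((⅙)*8 + 2))/4 = -6405*1/(4*(4/3 + 2))/4 = -6405/(4*(4*(10/3))) = -6405/(4*40/3) = -6405/4*3/40 = -3843/32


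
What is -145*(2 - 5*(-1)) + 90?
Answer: -925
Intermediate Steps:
-145*(2 - 5*(-1)) + 90 = -145*(2 + 5) + 90 = -145*7 + 90 = -1015 + 90 = -925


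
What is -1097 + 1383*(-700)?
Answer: -969197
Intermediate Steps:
-1097 + 1383*(-700) = -1097 - 968100 = -969197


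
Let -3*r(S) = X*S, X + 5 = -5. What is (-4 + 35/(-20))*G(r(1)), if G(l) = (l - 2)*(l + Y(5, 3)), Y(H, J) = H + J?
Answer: -782/9 ≈ -86.889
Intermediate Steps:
X = -10 (X = -5 - 5 = -10)
r(S) = 10*S/3 (r(S) = -(-10)*S/3 = 10*S/3)
G(l) = (-2 + l)*(8 + l) (G(l) = (l - 2)*(l + (5 + 3)) = (-2 + l)*(l + 8) = (-2 + l)*(8 + l))
(-4 + 35/(-20))*G(r(1)) = (-4 + 35/(-20))*(-16 + ((10/3)*1)² + 6*((10/3)*1)) = (-4 + 35*(-1/20))*(-16 + (10/3)² + 6*(10/3)) = (-4 - 7/4)*(-16 + 100/9 + 20) = -23/4*136/9 = -782/9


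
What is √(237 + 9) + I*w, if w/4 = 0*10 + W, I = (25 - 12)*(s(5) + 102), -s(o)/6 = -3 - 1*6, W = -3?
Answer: -24336 + √246 ≈ -24320.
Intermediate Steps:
s(o) = 54 (s(o) = -6*(-3 - 1*6) = -6*(-3 - 6) = -6*(-9) = 54)
I = 2028 (I = (25 - 12)*(54 + 102) = 13*156 = 2028)
w = -12 (w = 4*(0*10 - 3) = 4*(0 - 3) = 4*(-3) = -12)
√(237 + 9) + I*w = √(237 + 9) + 2028*(-12) = √246 - 24336 = -24336 + √246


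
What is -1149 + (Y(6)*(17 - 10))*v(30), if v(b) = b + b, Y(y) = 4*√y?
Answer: -1149 + 1680*√6 ≈ 2966.1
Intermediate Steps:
v(b) = 2*b
-1149 + (Y(6)*(17 - 10))*v(30) = -1149 + ((4*√6)*(17 - 10))*(2*30) = -1149 + ((4*√6)*7)*60 = -1149 + (28*√6)*60 = -1149 + 1680*√6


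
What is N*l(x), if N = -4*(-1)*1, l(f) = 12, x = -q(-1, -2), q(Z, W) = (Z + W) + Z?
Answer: 48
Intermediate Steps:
q(Z, W) = W + 2*Z (q(Z, W) = (W + Z) + Z = W + 2*Z)
x = 4 (x = -(-2 + 2*(-1)) = -(-2 - 2) = -1*(-4) = 4)
N = 4 (N = 4*1 = 4)
N*l(x) = 4*12 = 48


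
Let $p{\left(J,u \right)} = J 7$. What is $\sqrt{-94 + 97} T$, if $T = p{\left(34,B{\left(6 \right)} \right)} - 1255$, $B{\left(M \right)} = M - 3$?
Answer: $- 1017 \sqrt{3} \approx -1761.5$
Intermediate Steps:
$B{\left(M \right)} = -3 + M$ ($B{\left(M \right)} = M - 3 = -3 + M$)
$p{\left(J,u \right)} = 7 J$
$T = -1017$ ($T = 7 \cdot 34 - 1255 = 238 - 1255 = -1017$)
$\sqrt{-94 + 97} T = \sqrt{-94 + 97} \left(-1017\right) = \sqrt{3} \left(-1017\right) = - 1017 \sqrt{3}$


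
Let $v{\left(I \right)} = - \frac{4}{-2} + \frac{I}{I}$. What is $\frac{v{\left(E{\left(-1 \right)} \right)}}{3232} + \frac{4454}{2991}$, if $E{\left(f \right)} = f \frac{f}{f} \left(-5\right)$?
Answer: $\frac{14404301}{9666912} \approx 1.4901$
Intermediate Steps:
$E{\left(f \right)} = - 5 f$ ($E{\left(f \right)} = f 1 \left(-5\right) = f \left(-5\right) = - 5 f$)
$v{\left(I \right)} = 3$ ($v{\left(I \right)} = \left(-4\right) \left(- \frac{1}{2}\right) + 1 = 2 + 1 = 3$)
$\frac{v{\left(E{\left(-1 \right)} \right)}}{3232} + \frac{4454}{2991} = \frac{3}{3232} + \frac{4454}{2991} = \frac{14404301}{9666912}$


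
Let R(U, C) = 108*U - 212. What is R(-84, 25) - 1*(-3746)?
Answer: -5538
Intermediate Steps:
R(U, C) = -212 + 108*U
R(-84, 25) - 1*(-3746) = (-212 + 108*(-84)) - 1*(-3746) = (-212 - 9072) + 3746 = -9284 + 3746 = -5538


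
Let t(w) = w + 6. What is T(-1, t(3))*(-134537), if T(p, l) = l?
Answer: -1210833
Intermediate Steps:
t(w) = 6 + w
T(-1, t(3))*(-134537) = (6 + 3)*(-134537) = 9*(-134537) = -1210833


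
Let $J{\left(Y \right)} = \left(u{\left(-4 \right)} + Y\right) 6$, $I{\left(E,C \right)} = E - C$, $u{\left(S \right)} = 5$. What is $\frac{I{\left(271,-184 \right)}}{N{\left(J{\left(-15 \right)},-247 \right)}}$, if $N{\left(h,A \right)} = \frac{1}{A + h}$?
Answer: $-139685$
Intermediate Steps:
$J{\left(Y \right)} = 30 + 6 Y$ ($J{\left(Y \right)} = \left(5 + Y\right) 6 = 30 + 6 Y$)
$\frac{I{\left(271,-184 \right)}}{N{\left(J{\left(-15 \right)},-247 \right)}} = \frac{271 - -184}{\frac{1}{-247 + \left(30 + 6 \left(-15\right)\right)}} = \frac{271 + 184}{\frac{1}{-247 + \left(30 - 90\right)}} = \frac{455}{\frac{1}{-247 - 60}} = \frac{455}{\frac{1}{-307}} = \frac{455}{- \frac{1}{307}} = 455 \left(-307\right) = -139685$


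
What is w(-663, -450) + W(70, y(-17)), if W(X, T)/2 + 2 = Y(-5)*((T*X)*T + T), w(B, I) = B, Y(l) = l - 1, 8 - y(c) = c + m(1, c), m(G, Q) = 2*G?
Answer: -445303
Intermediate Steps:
y(c) = 6 - c (y(c) = 8 - (c + 2*1) = 8 - (c + 2) = 8 - (2 + c) = 8 + (-2 - c) = 6 - c)
Y(l) = -1 + l
W(X, T) = -4 - 12*T - 12*X*T² (W(X, T) = -4 + 2*((-1 - 5)*((T*X)*T + T)) = -4 + 2*(-6*(X*T² + T)) = -4 + 2*(-6*(T + X*T²)) = -4 + 2*(-6*T - 6*X*T²) = -4 + (-12*T - 12*X*T²) = -4 - 12*T - 12*X*T²)
w(-663, -450) + W(70, y(-17)) = -663 + (-4 - 12*(6 - 1*(-17)) - 12*70*(6 - 1*(-17))²) = -663 + (-4 - 12*(6 + 17) - 12*70*(6 + 17)²) = -663 + (-4 - 12*23 - 12*70*23²) = -663 + (-4 - 276 - 12*70*529) = -663 + (-4 - 276 - 444360) = -663 - 444640 = -445303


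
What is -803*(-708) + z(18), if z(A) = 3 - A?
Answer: 568509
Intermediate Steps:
-803*(-708) + z(18) = -803*(-708) + (3 - 1*18) = 568524 + (3 - 18) = 568524 - 15 = 568509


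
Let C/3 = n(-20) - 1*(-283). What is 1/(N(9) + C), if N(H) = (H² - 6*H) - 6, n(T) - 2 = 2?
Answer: 1/882 ≈ 0.0011338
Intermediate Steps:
n(T) = 4 (n(T) = 2 + 2 = 4)
N(H) = -6 + H² - 6*H
C = 861 (C = 3*(4 - 1*(-283)) = 3*(4 + 283) = 3*287 = 861)
1/(N(9) + C) = 1/((-6 + 9² - 6*9) + 861) = 1/((-6 + 81 - 54) + 861) = 1/(21 + 861) = 1/882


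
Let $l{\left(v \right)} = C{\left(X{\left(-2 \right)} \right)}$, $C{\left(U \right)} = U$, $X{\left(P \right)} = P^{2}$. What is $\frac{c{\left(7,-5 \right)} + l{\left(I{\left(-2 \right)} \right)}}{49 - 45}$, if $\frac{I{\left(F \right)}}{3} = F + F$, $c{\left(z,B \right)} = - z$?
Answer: $- \frac{3}{4} \approx -0.75$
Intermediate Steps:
$I{\left(F \right)} = 6 F$ ($I{\left(F \right)} = 3 \left(F + F\right) = 3 \cdot 2 F = 6 F$)
$l{\left(v \right)} = 4$ ($l{\left(v \right)} = \left(-2\right)^{2} = 4$)
$\frac{c{\left(7,-5 \right)} + l{\left(I{\left(-2 \right)} \right)}}{49 - 45} = \frac{\left(-1\right) 7 + 4}{49 - 45} = \frac{-7 + 4}{4} = \left(-3\right) \frac{1}{4} = - \frac{3}{4}$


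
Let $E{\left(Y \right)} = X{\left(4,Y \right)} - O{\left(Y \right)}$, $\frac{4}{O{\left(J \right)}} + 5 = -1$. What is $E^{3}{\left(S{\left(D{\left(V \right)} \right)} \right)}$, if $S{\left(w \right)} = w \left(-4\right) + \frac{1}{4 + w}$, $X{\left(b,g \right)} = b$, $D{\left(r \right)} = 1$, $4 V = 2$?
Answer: $\frac{2744}{27} \approx 101.63$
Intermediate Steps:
$V = \frac{1}{2}$ ($V = \frac{1}{4} \cdot 2 = \frac{1}{2} \approx 0.5$)
$O{\left(J \right)} = - \frac{2}{3}$ ($O{\left(J \right)} = \frac{4}{-5 - 1} = \frac{4}{-6} = 4 \left(- \frac{1}{6}\right) = - \frac{2}{3}$)
$S{\left(w \right)} = \frac{1}{4 + w} - 4 w$ ($S{\left(w \right)} = - 4 w + \frac{1}{4 + w} = \frac{1}{4 + w} - 4 w$)
$E{\left(Y \right)} = \frac{14}{3}$ ($E{\left(Y \right)} = 4 - - \frac{2}{3} = 4 + \frac{2}{3} = \frac{14}{3}$)
$E^{3}{\left(S{\left(D{\left(V \right)} \right)} \right)} = \left(\frac{14}{3}\right)^{3} = \frac{2744}{27}$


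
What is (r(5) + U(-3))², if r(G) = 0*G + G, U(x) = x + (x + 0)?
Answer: 1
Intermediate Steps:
U(x) = 2*x (U(x) = x + x = 2*x)
r(G) = G (r(G) = 0 + G = G)
(r(5) + U(-3))² = (5 + 2*(-3))² = (5 - 6)² = (-1)² = 1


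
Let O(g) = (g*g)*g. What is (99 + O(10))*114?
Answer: 125286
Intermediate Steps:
O(g) = g³ (O(g) = g²*g = g³)
(99 + O(10))*114 = (99 + 10³)*114 = (99 + 1000)*114 = 1099*114 = 125286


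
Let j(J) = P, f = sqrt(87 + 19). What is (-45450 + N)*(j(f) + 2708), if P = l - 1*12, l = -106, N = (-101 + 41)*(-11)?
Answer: -116006100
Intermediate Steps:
N = 660 (N = -60*(-11) = 660)
f = sqrt(106) ≈ 10.296
P = -118 (P = -106 - 1*12 = -106 - 12 = -118)
j(J) = -118
(-45450 + N)*(j(f) + 2708) = (-45450 + 660)*(-118 + 2708) = -44790*2590 = -116006100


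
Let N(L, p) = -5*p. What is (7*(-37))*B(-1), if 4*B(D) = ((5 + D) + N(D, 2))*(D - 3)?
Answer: -1554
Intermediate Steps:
B(D) = (-5 + D)*(-3 + D)/4 (B(D) = (((5 + D) - 5*2)*(D - 3))/4 = (((5 + D) - 10)*(-3 + D))/4 = ((-5 + D)*(-3 + D))/4 = (-5 + D)*(-3 + D)/4)
(7*(-37))*B(-1) = (7*(-37))*(15/4 - 2*(-1) + (¼)*(-1)²) = -259*(15/4 + 2 + (¼)*1) = -259*(15/4 + 2 + ¼) = -259*6 = -1554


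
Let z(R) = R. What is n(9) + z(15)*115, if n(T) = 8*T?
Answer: 1797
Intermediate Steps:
n(9) + z(15)*115 = 8*9 + 15*115 = 72 + 1725 = 1797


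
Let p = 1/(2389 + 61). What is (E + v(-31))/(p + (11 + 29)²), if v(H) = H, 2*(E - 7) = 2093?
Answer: 2505125/3920001 ≈ 0.63906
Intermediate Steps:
E = 2107/2 (E = 7 + (½)*2093 = 7 + 2093/2 = 2107/2 ≈ 1053.5)
p = 1/2450 ≈ 0.00040816
(E + v(-31))/(p + (11 + 29)²) = (2107/2 - 31)/(1/2450 + (11 + 29)²) = 2045/(2*(1/2450 + 40²)) = 2045/(2*(1/2450 + 1600)) = 2045/(2*(3920001/2450)) = (2045/2)*(2450/3920001) = 2505125/3920001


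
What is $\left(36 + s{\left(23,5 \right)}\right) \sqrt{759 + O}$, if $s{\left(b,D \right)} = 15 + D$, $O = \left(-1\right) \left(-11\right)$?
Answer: $56 \sqrt{770} \approx 1553.9$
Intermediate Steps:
$O = 11$
$\left(36 + s{\left(23,5 \right)}\right) \sqrt{759 + O} = \left(36 + \left(15 + 5\right)\right) \sqrt{759 + 11} = \left(36 + 20\right) \sqrt{770} = 56 \sqrt{770}$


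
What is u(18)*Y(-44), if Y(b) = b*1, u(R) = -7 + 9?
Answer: -88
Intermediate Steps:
u(R) = 2
Y(b) = b
u(18)*Y(-44) = 2*(-44) = -88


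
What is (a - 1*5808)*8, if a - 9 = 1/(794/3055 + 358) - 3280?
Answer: -19873634362/273621 ≈ -72632.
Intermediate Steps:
a = -3580054109/1094484 (a = 9 + (1/(794/3055 + 358) - 3280) = 9 + (1/(1094484/3055) - 3280) = 9 + (3055/1094484 - 3280) = 9 - 3589904465/1094484 = -3580054109/1094484 ≈ -3271.0)
(a - 1*5808)*8 = (-3580054109/1094484 - 1*5808)*8 = (-3580054109/1094484 - 5808)*8 = -9936817181/1094484*8 = -19873634362/273621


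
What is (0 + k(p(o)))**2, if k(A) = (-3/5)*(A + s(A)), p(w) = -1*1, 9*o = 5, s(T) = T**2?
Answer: 0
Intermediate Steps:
o = 5/9 (o = (1/9)*5 = 5/9 ≈ 0.55556)
p(w) = -1
k(A) = -3*A/5 - 3*A**2/5 (k(A) = (-3/5)*(A + A**2) = (-3*1/5)*(A + A**2) = -3*(A + A**2)/5 = -3*A/5 - 3*A**2/5)
(0 + k(p(o)))**2 = (0 + (3/5)*(-1)*(-1 - 1*(-1)))**2 = (0 + (3/5)*(-1)*(-1 + 1))**2 = (0 + (3/5)*(-1)*0)**2 = (0 + 0)**2 = 0**2 = 0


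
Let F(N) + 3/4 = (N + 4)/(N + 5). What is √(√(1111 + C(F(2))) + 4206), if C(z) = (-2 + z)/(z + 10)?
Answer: √(336854334 + 566*√22240970)/283 ≈ 65.110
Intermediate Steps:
F(N) = -¾ + (4 + N)/(5 + N) (F(N) = -¾ + (N + 4)/(N + 5) = -¾ + (4 + N)/(5 + N))
C(z) = (-2 + z)/(10 + z)
√(√(1111 + C(F(2))) + 4206) = √(√(1111 + (-2 + (1 + 2)/(4*(5 + 2)))/(10 + (1 + 2)/(4*(5 + 2)))) + 4206) = √(√(1111 + (-2 + (¼)*3/7)/(10 + (¼)*3/7)) + 4206) = √(√(1111 + (-2 + (¼)*(⅐)*3)/(10 + (¼)*(⅐)*3)) + 4206) = √(√(1111 + (-2 + 3/28)/(10 + 3/28)) + 4206) = √(√(1111 - 53/28/(283/28)) + 4206) = √(√(1111 + (28/283)*(-53/28)) + 4206) = √(√(1111 - 53/283) + 4206) = √(√(314360/283) + 4206) = √(2*√22240970/283 + 4206) = √(4206 + 2*√22240970/283)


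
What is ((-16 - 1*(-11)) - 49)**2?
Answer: 2916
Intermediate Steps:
((-16 - 1*(-11)) - 49)**2 = ((-16 + 11) - 49)**2 = (-5 - 49)**2 = (-54)**2 = 2916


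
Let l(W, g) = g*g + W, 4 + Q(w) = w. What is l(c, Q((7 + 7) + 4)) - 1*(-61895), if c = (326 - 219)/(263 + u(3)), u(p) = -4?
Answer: 16081676/259 ≈ 62091.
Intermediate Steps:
Q(w) = -4 + w
c = 107/259 (c = (326 - 219)/(263 - 4) = 107/259 ≈ 0.41313)
l(W, g) = W + g² (l(W, g) = g² + W = W + g²)
l(c, Q((7 + 7) + 4)) - 1*(-61895) = (107/259 + (-4 + ((7 + 7) + 4))²) - 1*(-61895) = (107/259 + (-4 + (14 + 4))²) + 61895 = (107/259 + (-4 + 18)²) + 61895 = (107/259 + 14²) + 61895 = (107/259 + 196) + 61895 = 50871/259 + 61895 = 16081676/259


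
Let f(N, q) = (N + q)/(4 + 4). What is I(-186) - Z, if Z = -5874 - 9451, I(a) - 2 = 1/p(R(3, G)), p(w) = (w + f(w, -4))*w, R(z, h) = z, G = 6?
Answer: 1057571/69 ≈ 15327.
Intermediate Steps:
f(N, q) = N/8 + q/8 (f(N, q) = (N + q)/8 = (N + q)*(⅛) = N/8 + q/8)
p(w) = w*(-½ + 9*w/8) (p(w) = (w + (w/8 + (⅛)*(-4)))*w = (w + (w/8 - ½))*w = (w + (-½ + w/8))*w = (-½ + 9*w/8)*w = w*(-½ + 9*w/8))
I(a) = 146/69 (I(a) = 2 + 1/((⅛)*3*(-4 + 9*3)) = 2 + 1/((⅛)*3*(-4 + 27)) = 2 + 1/((⅛)*3*23) = 2 + 1/(69/8) = 2 + 8/69 = 146/69)
Z = -15325
I(-186) - Z = 146/69 - 1*(-15325) = 146/69 + 15325 = 1057571/69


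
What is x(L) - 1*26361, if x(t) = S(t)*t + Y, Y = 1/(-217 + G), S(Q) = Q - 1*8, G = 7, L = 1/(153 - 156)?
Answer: -16605683/630 ≈ -26358.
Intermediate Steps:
L = -⅓ (L = 1/(-3) = -⅓ ≈ -0.33333)
S(Q) = -8 + Q (S(Q) = Q - 8 = -8 + Q)
Y = -1/210 (Y = 1/(-217 + 7) = 1/(-210) = -1/210 ≈ -0.0047619)
x(t) = -1/210 + t*(-8 + t) (x(t) = (-8 + t)*t - 1/210 = t*(-8 + t) - 1/210 = -1/210 + t*(-8 + t))
x(L) - 1*26361 = (-1/210 - (-8 - ⅓)/3) - 1*26361 = (-1/210 - ⅓*(-25/3)) - 26361 = (-1/210 + 25/9) - 26361 = 1747/630 - 26361 = -16605683/630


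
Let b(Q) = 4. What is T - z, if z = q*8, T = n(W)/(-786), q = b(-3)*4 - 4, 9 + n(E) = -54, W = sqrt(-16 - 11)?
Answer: -25131/262 ≈ -95.920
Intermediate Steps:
W = 3*I*sqrt(3) (W = sqrt(-27) = 3*I*sqrt(3) ≈ 5.1962*I)
n(E) = -63 (n(E) = -9 - 54 = -63)
q = 12 (q = 4*4 - 4 = 16 - 4 = 12)
T = 21/262 (T = -63/(-786) = -63*(-1/786) = 21/262 ≈ 0.080153)
z = 96 (z = 12*8 = 96)
T - z = 21/262 - 1*96 = 21/262 - 96 = -25131/262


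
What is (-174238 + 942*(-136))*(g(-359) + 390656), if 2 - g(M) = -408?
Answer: -118238805100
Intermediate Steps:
g(M) = 410 (g(M) = 2 - 1*(-408) = 2 + 408 = 410)
(-174238 + 942*(-136))*(g(-359) + 390656) = (-174238 + 942*(-136))*(410 + 390656) = (-174238 - 128112)*391066 = -302350*391066 = -118238805100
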